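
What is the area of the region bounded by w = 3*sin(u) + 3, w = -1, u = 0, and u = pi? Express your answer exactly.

On [0, pi], (3*sin(u) + 3) - (-1) = 3*sin(u) + 4 is ≥ 0 throughout, so the area is a single integral of |3*sin(u) + 4|.
∫[0,pi] (3*sin(u) + 4) du = 6 + 4*pi.

6 + 4*pi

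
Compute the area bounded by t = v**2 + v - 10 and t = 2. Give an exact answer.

343/6

Both boundary curves give t as a function of v, so integrate with respect to v. Setting them equal: v**2 + v - 12 = 0, i.e. (v - 3)*(v + 4) = 0, so they meet at v = -4, 3.
For v in [-4, 3], t = v**2 + v - 10 is on the left; area = ∫[-4,3] (-(v**2 + v - 12)) dv = 343/6.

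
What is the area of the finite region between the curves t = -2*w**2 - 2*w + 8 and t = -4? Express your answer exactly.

Both boundary curves give t as a function of w, so integrate with respect to w. Setting them equal: -2*w**2 - 2*w + 12 = 0, i.e. -2*(w - 2)*(w + 3) = 0, so they meet at w = -3, 2.
For w in [-3, 2], t = -2*w**2 - 2*w + 8 is on the right; area = ∫[-3,2] (-2*w**2 - 2*w + 12) dw = 125/3.

125/3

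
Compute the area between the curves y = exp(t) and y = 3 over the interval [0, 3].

-14 + 6*log(3) + exp(3)

The difference (exp(t)) - (3) = exp(t) - 3 changes sign at t = log(3) inside [0, 3], so split the integral there.
∫[0,log(3)] (exp(t) - 3) dt = 2 - log(27); the area of that piece is -2 + log(27).
∫[log(3),3] (exp(t) - 3) dt = -12 + 3*log(3) + exp(3).
Total area = (-2 + log(27)) + (-12 + 3*log(3) + exp(3)) = -14 + 6*log(3) + exp(3).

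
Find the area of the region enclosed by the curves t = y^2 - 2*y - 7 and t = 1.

Both boundary curves give t as a function of y, so integrate with respect to y. Setting them equal: y^2 - 2*y - 8 = 0, i.e. (y - 4)*(y + 2) = 0, so they meet at y = -2, 4.
For y in [-2, 4], t = y^2 - 2*y - 7 is on the left; area = ∫[-2,4] (-(y^2 - 2*y - 8)) dy = 36.

36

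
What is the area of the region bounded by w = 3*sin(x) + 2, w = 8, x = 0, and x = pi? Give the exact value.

On [0, pi], (3*sin(x) + 2) - (8) = 3*sin(x) - 6 is ≤ 0 throughout, so the area is a single integral of |3*sin(x) - 6|.
∫[0,pi] (3*sin(x) - 6) dx = 6 - 6*pi; the area of that piece is -6 + 6*pi.

-6 + 6*pi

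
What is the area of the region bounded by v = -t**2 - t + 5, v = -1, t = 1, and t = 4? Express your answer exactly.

89/6

The difference (-t**2 - t + 5) - (-1) = -t**2 - t + 6 changes sign at t = 2 inside [1, 4], so split the integral there.
∫[1,2] (-t**2 - t + 6) dt = 13/6.
∫[2,4] (-t**2 - t + 6) dt = -38/3; the area of that piece is 38/3.
Total area = 13/6 + 38/3 = 89/6.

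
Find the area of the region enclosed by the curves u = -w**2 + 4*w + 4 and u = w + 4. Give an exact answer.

Both boundary curves give u as a function of w, so integrate with respect to w. Setting them equal: -w**2 + 3*w = 0, i.e. -w*(w - 3) = 0, so they meet at w = 0, 3.
For w in [0, 3], u = -w**2 + 4*w + 4 is on the right; area = ∫[0,3] (-w**2 + 3*w) dw = 9/2.

9/2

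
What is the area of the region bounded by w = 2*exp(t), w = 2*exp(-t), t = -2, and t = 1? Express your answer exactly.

-8 + 2*exp(-2) + 2*exp(-1) + 2*exp(1) + 2*exp(2)

The difference (2*exp(t)) - (2*exp(-t)) = 2*exp(t) - 2*exp(-t) changes sign at t = 0 inside [-2, 1], so split the integral there.
∫[-2,0] (2*exp(t) - 2*exp(-t)) dt = -2*exp(2) - 2*exp(-2) + 4; the area of that piece is -4 + 2*exp(-2) + 2*exp(2).
∫[0,1] (2*exp(t) - 2*exp(-t)) dt = -4 + 2*exp(-1) + 2*exp(1).
Total area = (-4 + 2*exp(-2) + 2*exp(2)) + (-4 + 2*exp(-1) + 2*exp(1)) = -8 + 2*exp(-2) + 2*exp(-1) + 2*exp(1) + 2*exp(2).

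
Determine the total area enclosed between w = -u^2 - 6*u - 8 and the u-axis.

4/3

The curve meets the u-axis where -u^2 - 6*u - 8 = 0, i.e. -(u + 2)*(u + 4) = 0, at u = -4, -2.
On [-4, -2] the curve lies above the axis; ∫[-4,-2] (-u^2 - 6*u - 8) du = 4/3, giving area 4/3.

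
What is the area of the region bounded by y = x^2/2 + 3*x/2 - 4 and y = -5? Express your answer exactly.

1/12

Set the curves equal: x^2/2 + 3*x/2 - 4 = -5, so x^2/2 + 3*x/2 + 1 = 0, which factors as (x + 1)*(x + 2)/2 = 0. The curves meet at x = -2, -1.
On [-2, -1], y = -5 is on top; that piece has area ∫[-2,-1] (-(x^2/2 + 3*x/2 + 1)) dx = 1/12.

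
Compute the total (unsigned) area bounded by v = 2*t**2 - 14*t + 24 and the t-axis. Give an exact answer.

The curve meets the t-axis where 2*t**2 - 14*t + 24 = 0, i.e. 2*(t - 4)*(t - 3) = 0, at t = 3, 4.
On [3, 4] the curve lies below the axis; ∫[3,4] (2*t**2 - 14*t + 24) dt = -1/3, giving area 1/3.

1/3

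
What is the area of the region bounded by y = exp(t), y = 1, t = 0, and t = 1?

-2 + exp(1)

On [0, 1], (exp(t)) - (1) = exp(t) - 1 is ≥ 0 throughout, so the area is a single integral of |exp(t) - 1|.
∫[0,1] (exp(t) - 1) dt = -2 + exp(1).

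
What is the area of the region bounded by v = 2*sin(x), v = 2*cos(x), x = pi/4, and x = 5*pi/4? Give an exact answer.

On [pi/4, 5*pi/4], (2*sin(x)) - (2*cos(x)) = 2*sin(x) - 2*cos(x) is ≥ 0 throughout, so the area is a single integral of |2*sin(x) - 2*cos(x)|.
∫[pi/4,5*pi/4] (2*sin(x) - 2*cos(x)) dx = 4*sqrt(2).

4*sqrt(2)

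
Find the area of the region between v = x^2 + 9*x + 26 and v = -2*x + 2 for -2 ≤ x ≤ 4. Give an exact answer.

On [-2, 4], (x^2 + 9*x + 26) - (-2*x + 2) = x^2 + 11*x + 24 is ≥ 0 throughout, so the area is a single integral of |x^2 + 11*x + 24|.
∫[-2,4] (x^2 + 11*x + 24) dx = 234.

234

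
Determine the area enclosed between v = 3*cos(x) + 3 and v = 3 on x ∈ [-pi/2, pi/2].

6

On [-pi/2, pi/2], (3*cos(x) + 3) - (3) = 3*cos(x) is ≥ 0 throughout, so the area is a single integral of |3*cos(x)|.
∫[-pi/2,pi/2] (3*cos(x)) dx = 6.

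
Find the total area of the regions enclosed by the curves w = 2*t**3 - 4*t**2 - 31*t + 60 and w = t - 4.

Set the curves equal: 2*t**3 - 4*t**2 - 31*t + 60 = t - 4, so 2*t**3 - 4*t**2 - 32*t + 64 = 0, which factors as 2*(t - 4)*(t - 2)*(t + 4) = 0. The curves meet at t = -4, 2, 4.
On [-4, 2], w = 2*t**3 - 4*t**2 - 31*t + 60 is on top; that piece has area ∫[-4,2] (2*t**3 - 4*t**2 - 32*t + 64) dt = 360.
On [2, 4], w = t - 4 is on top; that piece has area ∫[2,4] (-(2*t**3 - 4*t**2 - 32*t + 64)) dt = 56/3.
Total enclosed area = 360 + 56/3 = 1136/3.

1136/3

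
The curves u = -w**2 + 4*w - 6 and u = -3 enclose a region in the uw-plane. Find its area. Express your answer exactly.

Both boundary curves give u as a function of w, so integrate with respect to w. Setting them equal: -w**2 + 4*w - 3 = 0, i.e. -(w - 3)*(w - 1) = 0, so they meet at w = 1, 3.
For w in [1, 3], u = -w**2 + 4*w - 6 is on the right; area = ∫[1,3] (-w**2 + 4*w - 3) dw = 4/3.

4/3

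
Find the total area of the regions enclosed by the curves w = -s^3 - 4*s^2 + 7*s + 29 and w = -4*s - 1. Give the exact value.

863/6

Set the curves equal: -s^3 - 4*s^2 + 7*s + 29 = -4*s - 1, so -s^3 - 4*s^2 + 11*s + 30 = 0, which factors as -(s - 3)*(s + 2)*(s + 5) = 0. The curves meet at s = -5, -2, 3.
On [-5, -2], w = -4*s - 1 is on top; that piece has area ∫[-5,-2] (-(-s^3 - 4*s^2 + 11*s + 30)) ds = 117/4.
On [-2, 3], w = -s^3 - 4*s^2 + 7*s + 29 is on top; that piece has area ∫[-2,3] (-s^3 - 4*s^2 + 11*s + 30) ds = 1375/12.
Total enclosed area = 117/4 + 1375/12 = 863/6.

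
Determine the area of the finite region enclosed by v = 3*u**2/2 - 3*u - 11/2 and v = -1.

Set the curves equal: 3*u**2/2 - 3*u - 11/2 = -1, so 3*u**2/2 - 3*u - 9/2 = 0, which factors as 3*(u - 3)*(u + 1)/2 = 0. The curves meet at u = -1, 3.
On [-1, 3], v = -1 is on top; that piece has area ∫[-1,3] (-(3*u**2/2 - 3*u - 9/2)) du = 16.

16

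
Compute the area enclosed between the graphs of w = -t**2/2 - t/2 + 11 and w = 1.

Set the curves equal: -t**2/2 - t/2 + 11 = 1, so -t**2/2 - t/2 + 10 = 0, which factors as -(t - 4)*(t + 5)/2 = 0. The curves meet at t = -5, 4.
On [-5, 4], w = -t**2/2 - t/2 + 11 is on top; that piece has area ∫[-5,4] (-t**2/2 - t/2 + 10) dt = 243/4.

243/4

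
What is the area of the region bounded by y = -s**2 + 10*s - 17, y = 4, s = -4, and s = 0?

556/3

On [-4, 0], (-s**2 + 10*s - 17) - (4) = -s**2 + 10*s - 21 is ≤ 0 throughout, so the area is a single integral of |-s**2 + 10*s - 21|.
∫[-4,0] (-s**2 + 10*s - 21) ds = -556/3; the area of that piece is 556/3.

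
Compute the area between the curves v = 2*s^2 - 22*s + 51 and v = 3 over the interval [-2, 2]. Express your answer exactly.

On [-2, 2], (2*s^2 - 22*s + 51) - (3) = 2*s^2 - 22*s + 48 is ≥ 0 throughout, so the area is a single integral of |2*s^2 - 22*s + 48|.
∫[-2,2] (2*s^2 - 22*s + 48) ds = 608/3.

608/3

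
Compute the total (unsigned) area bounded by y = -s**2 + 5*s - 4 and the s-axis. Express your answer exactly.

9/2

The curve meets the s-axis where -s**2 + 5*s - 4 = 0, i.e. -(s - 4)*(s - 1) = 0, at s = 1, 4.
On [1, 4] the curve lies above the axis; ∫[1,4] (-s**2 + 5*s - 4) ds = 9/2, giving area 9/2.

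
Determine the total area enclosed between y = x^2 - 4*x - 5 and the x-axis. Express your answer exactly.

The curve meets the x-axis where x^2 - 4*x - 5 = 0, i.e. (x - 5)*(x + 1) = 0, at x = -1, 5.
On [-1, 5] the curve lies below the axis; ∫[-1,5] (x^2 - 4*x - 5) dx = -36, giving area 36.

36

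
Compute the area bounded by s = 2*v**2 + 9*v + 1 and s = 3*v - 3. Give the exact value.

Both boundary curves give s as a function of v, so integrate with respect to v. Setting them equal: 2*v**2 + 6*v + 4 = 0, i.e. 2*(v + 1)*(v + 2) = 0, so they meet at v = -2, -1.
For v in [-2, -1], s = 2*v**2 + 9*v + 1 is on the left; area = ∫[-2,-1] (-(2*v**2 + 6*v + 4)) dv = 1/3.

1/3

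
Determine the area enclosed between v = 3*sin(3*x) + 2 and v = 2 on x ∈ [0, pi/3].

2

On [0, pi/3], (3*sin(3*x) + 2) - (2) = 3*sin(3*x) is ≥ 0 throughout, so the area is a single integral of |3*sin(3*x)|.
∫[0,pi/3] (3*sin(3*x)) dx = 2.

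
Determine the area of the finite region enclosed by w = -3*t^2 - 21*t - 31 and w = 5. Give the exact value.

Set the curves equal: -3*t^2 - 21*t - 31 = 5, so -3*t^2 - 21*t - 36 = 0, which factors as -3*(t + 3)*(t + 4) = 0. The curves meet at t = -4, -3.
On [-4, -3], w = -3*t^2 - 21*t - 31 is on top; that piece has area ∫[-4,-3] (-3*t^2 - 21*t - 36) dt = 1/2.

1/2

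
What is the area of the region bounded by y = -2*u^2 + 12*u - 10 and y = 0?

64/3

Set the curves equal: -2*u^2 + 12*u - 10 = 0, so -2*u^2 + 12*u - 10 = 0, which factors as -2*(u - 5)*(u - 1) = 0. The curves meet at u = 1, 5.
On [1, 5], y = -2*u^2 + 12*u - 10 is on top; that piece has area ∫[1,5] (-2*u^2 + 12*u - 10) du = 64/3.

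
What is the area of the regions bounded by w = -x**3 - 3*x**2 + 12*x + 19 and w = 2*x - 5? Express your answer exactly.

Set the curves equal: -x**3 - 3*x**2 + 12*x + 19 = 2*x - 5, so -x**3 - 3*x**2 + 10*x + 24 = 0, which factors as -(x - 3)*(x + 2)*(x + 4) = 0. The curves meet at x = -4, -2, 3.
On [-4, -2], w = 2*x - 5 is on top; that piece has area ∫[-4,-2] (-(-x**3 - 3*x**2 + 10*x + 24)) dx = 8.
On [-2, 3], w = -x**3 - 3*x**2 + 12*x + 19 is on top; that piece has area ∫[-2,3] (-x**3 - 3*x**2 + 10*x + 24) dx = 375/4.
Total enclosed area = 8 + 375/4 = 407/4.

407/4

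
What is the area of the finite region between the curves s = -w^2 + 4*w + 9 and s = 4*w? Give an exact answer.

Both boundary curves give s as a function of w, so integrate with respect to w. Setting them equal: -w^2 + 9 = 0, i.e. -(w - 3)*(w + 3) = 0, so they meet at w = -3, 3.
For w in [-3, 3], s = -w^2 + 4*w + 9 is on the right; area = ∫[-3,3] (-w^2 + 9) dw = 36.

36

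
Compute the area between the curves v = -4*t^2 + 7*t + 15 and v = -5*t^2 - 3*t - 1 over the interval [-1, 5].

On [-1, 5], (-4*t^2 + 7*t + 15) - (-5*t^2 - 3*t - 1) = t^2 + 10*t + 16 is ≥ 0 throughout, so the area is a single integral of |t^2 + 10*t + 16|.
∫[-1,5] (t^2 + 10*t + 16) dt = 258.

258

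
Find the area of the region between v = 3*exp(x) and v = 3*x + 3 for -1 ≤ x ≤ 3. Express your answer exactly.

-24 - 3*exp(-1) + 3*exp(3)

On [-1, 3], (3*exp(x)) - (3*x + 3) = -3*x + 3*exp(x) - 3 is ≥ 0 throughout, so the area is a single integral of |-3*x + 3*exp(x) - 3|.
∫[-1,3] (-3*x + 3*exp(x) - 3) dx = -24 - 3*exp(-1) + 3*exp(3).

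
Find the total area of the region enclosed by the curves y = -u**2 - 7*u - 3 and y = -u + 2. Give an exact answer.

Set the curves equal: -u**2 - 7*u - 3 = -u + 2, so -u**2 - 6*u - 5 = 0, which factors as -(u + 1)*(u + 5) = 0. The curves meet at u = -5, -1.
On [-5, -1], y = -u**2 - 7*u - 3 is on top; that piece has area ∫[-5,-1] (-u**2 - 6*u - 5) du = 32/3.

32/3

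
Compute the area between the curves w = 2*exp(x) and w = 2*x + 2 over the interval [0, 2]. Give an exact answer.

-10 + 2*exp(2)

On [0, 2], (2*exp(x)) - (2*x + 2) = -2*x + 2*exp(x) - 2 is ≥ 0 throughout, so the area is a single integral of |-2*x + 2*exp(x) - 2|.
∫[0,2] (-2*x + 2*exp(x) - 2) dx = -10 + 2*exp(2).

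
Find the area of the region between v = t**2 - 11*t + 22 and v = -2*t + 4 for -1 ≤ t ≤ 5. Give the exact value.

The difference (t**2 - 11*t + 22) - (-2*t + 4) = t**2 - 9*t + 18 changes sign at t = 3 inside [-1, 5], so split the integral there.
∫[-1,3] (t**2 - 9*t + 18) dt = 136/3.
∫[3,5] (t**2 - 9*t + 18) dt = -10/3; the area of that piece is 10/3.
Total area = 136/3 + 10/3 = 146/3.

146/3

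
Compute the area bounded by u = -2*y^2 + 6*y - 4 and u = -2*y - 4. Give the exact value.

64/3

Both boundary curves give u as a function of y, so integrate with respect to y. Setting them equal: -2*y^2 + 8*y = 0, i.e. -2*y*(y - 4) = 0, so they meet at y = 0, 4.
For y in [0, 4], u = -2*y^2 + 6*y - 4 is on the right; area = ∫[0,4] (-2*y^2 + 8*y) dy = 64/3.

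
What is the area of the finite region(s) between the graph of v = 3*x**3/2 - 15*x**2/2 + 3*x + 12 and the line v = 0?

253/8

The curve meets the x-axis where 3*x**3/2 - 15*x**2/2 + 3*x + 12 = 0, i.e. 3*(x - 4)*(x - 2)*(x + 1)/2 = 0, at x = -1, 2, 4.
On [-1, 2] the curve lies above the axis; ∫[-1,2] (3*x**3/2 - 15*x**2/2 + 3*x + 12) dx = 189/8, giving area 189/8.
On [2, 4] the curve lies below the axis; ∫[2,4] (3*x**3/2 - 15*x**2/2 + 3*x + 12) dx = -8, giving area 8.
Total area = 189/8 + 8 = 253/8.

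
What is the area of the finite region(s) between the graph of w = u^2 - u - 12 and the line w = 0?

343/6

The curve meets the u-axis where u^2 - u - 12 = 0, i.e. (u - 4)*(u + 3) = 0, at u = -3, 4.
On [-3, 4] the curve lies below the axis; ∫[-3,4] (u^2 - u - 12) du = -343/6, giving area 343/6.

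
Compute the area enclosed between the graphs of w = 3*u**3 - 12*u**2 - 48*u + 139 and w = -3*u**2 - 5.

Set the curves equal: 3*u**3 - 12*u**2 - 48*u + 139 = -3*u**2 - 5, so 3*u**3 - 9*u**2 - 48*u + 144 = 0, which factors as 3*(u - 4)*(u - 3)*(u + 4) = 0. The curves meet at u = -4, 3, 4.
On [-4, 3], w = 3*u**3 - 12*u**2 - 48*u + 139 is on top; that piece has area ∫[-4,3] (3*u**3 - 9*u**2 - 48*u + 144) du = 3087/4.
On [3, 4], w = -3*u**2 - 5 is on top; that piece has area ∫[3,4] (-(3*u**3 - 9*u**2 - 48*u + 144)) du = 15/4.
Total enclosed area = 3087/4 + 15/4 = 1551/2.

1551/2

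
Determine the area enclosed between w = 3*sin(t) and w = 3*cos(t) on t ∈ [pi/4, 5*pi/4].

On [pi/4, 5*pi/4], (3*sin(t)) - (3*cos(t)) = 3*sin(t) - 3*cos(t) is ≥ 0 throughout, so the area is a single integral of |3*sin(t) - 3*cos(t)|.
∫[pi/4,5*pi/4] (3*sin(t) - 3*cos(t)) dt = 6*sqrt(2).

6*sqrt(2)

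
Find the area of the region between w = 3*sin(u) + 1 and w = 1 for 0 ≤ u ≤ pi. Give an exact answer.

6

On [0, pi], (3*sin(u) + 1) - (1) = 3*sin(u) is ≥ 0 throughout, so the area is a single integral of |3*sin(u)|.
∫[0,pi] (3*sin(u)) du = 6.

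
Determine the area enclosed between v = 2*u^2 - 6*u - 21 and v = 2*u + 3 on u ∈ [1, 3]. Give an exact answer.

188/3

On [1, 3], (2*u^2 - 6*u - 21) - (2*u + 3) = 2*u^2 - 8*u - 24 is ≤ 0 throughout, so the area is a single integral of |2*u^2 - 8*u - 24|.
∫[1,3] (2*u^2 - 8*u - 24) du = -188/3; the area of that piece is 188/3.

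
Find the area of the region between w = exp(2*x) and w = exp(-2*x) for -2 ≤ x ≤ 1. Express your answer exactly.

The difference (exp(2*x)) - (exp(-2*x)) = exp(2*x) - exp(-2*x) changes sign at x = 0 inside [-2, 1], so split the integral there.
∫[-2,0] (exp(2*x) - exp(-2*x)) dx = -exp(4)/2 - exp(-4)/2 + 1; the area of that piece is -1 + exp(-4)/2 + exp(4)/2.
∫[0,1] (exp(2*x) - exp(-2*x)) dx = -1 + exp(-2)/2 + exp(2)/2.
Total area = (-1 + exp(-4)/2 + exp(4)/2) + (-1 + exp(-2)/2 + exp(2)/2) = -2 + exp(-4)/2 + exp(-2)/2 + exp(2)/2 + exp(4)/2.

-2 + exp(-4)/2 + exp(-2)/2 + exp(2)/2 + exp(4)/2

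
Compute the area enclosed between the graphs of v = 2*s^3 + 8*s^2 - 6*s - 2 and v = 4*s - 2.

Set the curves equal: 2*s^3 + 8*s^2 - 6*s - 2 = 4*s - 2, so 2*s^3 + 8*s^2 - 10*s = 0, which factors as 2*s*(s - 1)*(s + 5) = 0. The curves meet at s = -5, 0, 1.
On [-5, 0], v = 2*s^3 + 8*s^2 - 6*s - 2 is on top; that piece has area ∫[-5,0] (2*s^3 + 8*s^2 - 10*s) ds = 875/6.
On [0, 1], v = 4*s - 2 is on top; that piece has area ∫[0,1] (-(2*s^3 + 8*s^2 - 10*s)) ds = 11/6.
Total enclosed area = 875/6 + 11/6 = 443/3.

443/3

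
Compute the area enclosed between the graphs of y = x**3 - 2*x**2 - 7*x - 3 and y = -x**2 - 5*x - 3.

37/12

Set the curves equal: x**3 - 2*x**2 - 7*x - 3 = -x**2 - 5*x - 3, so x**3 - x**2 - 2*x = 0, which factors as x*(x - 2)*(x + 1) = 0. The curves meet at x = -1, 0, 2.
On [-1, 0], y = x**3 - 2*x**2 - 7*x - 3 is on top; that piece has area ∫[-1,0] (x**3 - x**2 - 2*x) dx = 5/12.
On [0, 2], y = -x**2 - 5*x - 3 is on top; that piece has area ∫[0,2] (-(x**3 - x**2 - 2*x)) dx = 8/3.
Total enclosed area = 5/12 + 8/3 = 37/12.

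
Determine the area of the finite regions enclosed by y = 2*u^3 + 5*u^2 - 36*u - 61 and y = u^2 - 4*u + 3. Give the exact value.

1136/3

Set the curves equal: 2*u^3 + 5*u^2 - 36*u - 61 = u^2 - 4*u + 3, so 2*u^3 + 4*u^2 - 32*u - 64 = 0, which factors as 2*(u - 4)*(u + 2)*(u + 4) = 0. The curves meet at u = -4, -2, 4.
On [-4, -2], y = 2*u^3 + 5*u^2 - 36*u - 61 is on top; that piece has area ∫[-4,-2] (2*u^3 + 4*u^2 - 32*u - 64) du = 56/3.
On [-2, 4], y = u^2 - 4*u + 3 is on top; that piece has area ∫[-2,4] (-(2*u^3 + 4*u^2 - 32*u - 64)) du = 360.
Total enclosed area = 56/3 + 360 = 1136/3.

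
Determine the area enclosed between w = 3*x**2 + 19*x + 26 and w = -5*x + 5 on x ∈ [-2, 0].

The difference (3*x**2 + 19*x + 26) - (-5*x + 5) = 3*x**2 + 24*x + 21 changes sign at x = -1 inside [-2, 0], so split the integral there.
∫[-2,-1] (3*x**2 + 24*x + 21) dx = -8; the area of that piece is 8.
∫[-1,0] (3*x**2 + 24*x + 21) dx = 10.
Total area = 8 + 10 = 18.

18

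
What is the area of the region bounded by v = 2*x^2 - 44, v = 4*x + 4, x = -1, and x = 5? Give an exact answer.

252

On [-1, 5], (2*x^2 - 44) - (4*x + 4) = 2*x^2 - 4*x - 48 is ≤ 0 throughout, so the area is a single integral of |2*x^2 - 4*x - 48|.
∫[-1,5] (2*x^2 - 4*x - 48) dx = -252; the area of that piece is 252.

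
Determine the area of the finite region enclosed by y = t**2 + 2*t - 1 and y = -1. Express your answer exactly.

4/3

Set the curves equal: t**2 + 2*t - 1 = -1, so t**2 + 2*t = 0, which factors as t*(t + 2) = 0. The curves meet at t = -2, 0.
On [-2, 0], y = -1 is on top; that piece has area ∫[-2,0] (-(t**2 + 2*t)) dt = 4/3.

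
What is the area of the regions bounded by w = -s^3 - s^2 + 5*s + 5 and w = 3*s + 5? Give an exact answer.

37/12

Set the curves equal: -s^3 - s^2 + 5*s + 5 = 3*s + 5, so -s^3 - s^2 + 2*s = 0, which factors as -s*(s - 1)*(s + 2) = 0. The curves meet at s = -2, 0, 1.
On [-2, 0], w = 3*s + 5 is on top; that piece has area ∫[-2,0] (-(-s^3 - s^2 + 2*s)) ds = 8/3.
On [0, 1], w = -s^3 - s^2 + 5*s + 5 is on top; that piece has area ∫[0,1] (-s^3 - s^2 + 2*s) ds = 5/12.
Total enclosed area = 8/3 + 5/12 = 37/12.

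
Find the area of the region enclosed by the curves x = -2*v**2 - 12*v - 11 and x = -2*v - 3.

9

Both boundary curves give x as a function of v, so integrate with respect to v. Setting them equal: -2*v**2 - 10*v - 8 = 0, i.e. -2*(v + 1)*(v + 4) = 0, so they meet at v = -4, -1.
For v in [-4, -1], x = -2*v**2 - 12*v - 11 is on the right; area = ∫[-4,-1] (-2*v**2 - 10*v - 8) dv = 9.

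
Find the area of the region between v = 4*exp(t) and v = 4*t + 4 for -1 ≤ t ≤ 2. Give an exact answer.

On [-1, 2], (4*exp(t)) - (4*t + 4) = -4*t + 4*exp(t) - 4 is ≥ 0 throughout, so the area is a single integral of |-4*t + 4*exp(t) - 4|.
∫[-1,2] (-4*t + 4*exp(t) - 4) dt = -18 - 4*exp(-1) + 4*exp(2).

-18 - 4*exp(-1) + 4*exp(2)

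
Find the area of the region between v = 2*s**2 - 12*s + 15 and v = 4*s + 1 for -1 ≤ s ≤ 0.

68/3

On [-1, 0], (2*s**2 - 12*s + 15) - (4*s + 1) = 2*s**2 - 16*s + 14 is ≥ 0 throughout, so the area is a single integral of |2*s**2 - 16*s + 14|.
∫[-1,0] (2*s**2 - 16*s + 14) ds = 68/3.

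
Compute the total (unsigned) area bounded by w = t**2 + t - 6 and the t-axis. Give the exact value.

125/6

The curve meets the t-axis where t**2 + t - 6 = 0, i.e. (t - 2)*(t + 3) = 0, at t = -3, 2.
On [-3, 2] the curve lies below the axis; ∫[-3,2] (t**2 + t - 6) dt = -125/6, giving area 125/6.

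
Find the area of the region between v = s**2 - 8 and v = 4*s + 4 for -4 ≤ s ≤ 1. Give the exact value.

137/3

The difference (s**2 - 8) - (4*s + 4) = s**2 - 4*s - 12 changes sign at s = -2 inside [-4, 1], so split the integral there.
∫[-4,-2] (s**2 - 4*s - 12) ds = 56/3.
∫[-2,1] (s**2 - 4*s - 12) ds = -27; the area of that piece is 27.
Total area = 56/3 + 27 = 137/3.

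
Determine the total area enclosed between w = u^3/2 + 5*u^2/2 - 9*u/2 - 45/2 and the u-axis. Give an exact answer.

284/3

The curve meets the u-axis where u^3/2 + 5*u^2/2 - 9*u/2 - 45/2 = 0, i.e. (u - 3)*(u + 3)*(u + 5)/2 = 0, at u = -5, -3, 3.
On [-5, -3] the curve lies above the axis; ∫[-5,-3] (u^3/2 + 5*u^2/2 - 9*u/2 - 45/2) du = 14/3, giving area 14/3.
On [-3, 3] the curve lies below the axis; ∫[-3,3] (u^3/2 + 5*u^2/2 - 9*u/2 - 45/2) du = -90, giving area 90.
Total area = 14/3 + 90 = 284/3.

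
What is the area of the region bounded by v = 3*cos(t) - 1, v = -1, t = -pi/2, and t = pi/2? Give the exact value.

On [-pi/2, pi/2], (3*cos(t) - 1) - (-1) = 3*cos(t) is ≥ 0 throughout, so the area is a single integral of |3*cos(t)|.
∫[-pi/2,pi/2] (3*cos(t)) dt = 6.

6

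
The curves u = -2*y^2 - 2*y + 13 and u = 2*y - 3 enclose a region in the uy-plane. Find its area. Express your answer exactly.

Both boundary curves give u as a function of y, so integrate with respect to y. Setting them equal: -2*y^2 - 4*y + 16 = 0, i.e. -2*(y - 2)*(y + 4) = 0, so they meet at y = -4, 2.
For y in [-4, 2], u = -2*y^2 - 2*y + 13 is on the right; area = ∫[-4,2] (-2*y^2 - 4*y + 16) dy = 72.

72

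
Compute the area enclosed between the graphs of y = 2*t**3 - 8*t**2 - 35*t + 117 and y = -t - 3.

3901/6

Set the curves equal: 2*t**3 - 8*t**2 - 35*t + 117 = -t - 3, so 2*t**3 - 8*t**2 - 34*t + 120 = 0, which factors as 2*(t - 5)*(t - 3)*(t + 4) = 0. The curves meet at t = -4, 3, 5.
On [-4, 3], y = 2*t**3 - 8*t**2 - 35*t + 117 is on top; that piece has area ∫[-4,3] (2*t**3 - 8*t**2 - 34*t + 120) dt = 3773/6.
On [3, 5], y = -t - 3 is on top; that piece has area ∫[3,5] (-(2*t**3 - 8*t**2 - 34*t + 120)) dt = 64/3.
Total enclosed area = 3773/6 + 64/3 = 3901/6.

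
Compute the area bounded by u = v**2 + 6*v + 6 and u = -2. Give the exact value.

Both boundary curves give u as a function of v, so integrate with respect to v. Setting them equal: v**2 + 6*v + 8 = 0, i.e. (v + 2)*(v + 4) = 0, so they meet at v = -4, -2.
For v in [-4, -2], u = v**2 + 6*v + 6 is on the left; area = ∫[-4,-2] (-(v**2 + 6*v + 8)) dv = 4/3.

4/3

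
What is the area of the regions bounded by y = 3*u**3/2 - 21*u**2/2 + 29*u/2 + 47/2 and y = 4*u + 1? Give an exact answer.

Set the curves equal: 3*u**3/2 - 21*u**2/2 + 29*u/2 + 47/2 = 4*u + 1, so 3*u**3/2 - 21*u**2/2 + 21*u/2 + 45/2 = 0, which factors as 3*(u - 5)*(u - 3)*(u + 1)/2 = 0. The curves meet at u = -1, 3, 5.
On [-1, 3], y = 3*u**3/2 - 21*u**2/2 + 29*u/2 + 47/2 is on top; that piece has area ∫[-1,3] (3*u**3/2 - 21*u**2/2 + 21*u/2 + 45/2) du = 64.
On [3, 5], y = 4*u + 1 is on top; that piece has area ∫[3,5] (-(3*u**3/2 - 21*u**2/2 + 21*u/2 + 45/2)) du = 10.
Total enclosed area = 64 + 10 = 74.

74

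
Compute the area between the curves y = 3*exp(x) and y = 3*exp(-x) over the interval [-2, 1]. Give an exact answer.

-12 + 3*exp(-2) + 3*exp(-1) + 3*exp(1) + 3*exp(2)

The difference (3*exp(x)) - (3*exp(-x)) = 3*exp(x) - 3*exp(-x) changes sign at x = 0 inside [-2, 1], so split the integral there.
∫[-2,0] (3*exp(x) - 3*exp(-x)) dx = -3*exp(2) - 3*exp(-2) + 6; the area of that piece is -6 + 3*exp(-2) + 3*exp(2).
∫[0,1] (3*exp(x) - 3*exp(-x)) dx = -6 + 3*exp(-1) + 3*exp(1).
Total area = (-6 + 3*exp(-2) + 3*exp(2)) + (-6 + 3*exp(-1) + 3*exp(1)) = -12 + 3*exp(-2) + 3*exp(-1) + 3*exp(1) + 3*exp(2).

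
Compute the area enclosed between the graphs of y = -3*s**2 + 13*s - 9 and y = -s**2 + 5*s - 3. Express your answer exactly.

8/3

Set the curves equal: -3*s**2 + 13*s - 9 = -s**2 + 5*s - 3, so -2*s**2 + 8*s - 6 = 0, which factors as -2*(s - 3)*(s - 1) = 0. The curves meet at s = 1, 3.
On [1, 3], y = -3*s**2 + 13*s - 9 is on top; that piece has area ∫[1,3] (-2*s**2 + 8*s - 6) ds = 8/3.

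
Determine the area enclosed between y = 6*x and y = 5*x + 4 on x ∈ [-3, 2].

On [-3, 2], (6*x) - (5*x + 4) = x - 4 is ≤ 0 throughout, so the area is a single integral of |x - 4|.
∫[-3,2] (x - 4) dx = -45/2; the area of that piece is 45/2.

45/2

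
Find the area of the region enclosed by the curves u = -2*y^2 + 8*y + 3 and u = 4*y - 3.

Both boundary curves give u as a function of y, so integrate with respect to y. Setting them equal: -2*y^2 + 4*y + 6 = 0, i.e. -2*(y - 3)*(y + 1) = 0, so they meet at y = -1, 3.
For y in [-1, 3], u = -2*y^2 + 8*y + 3 is on the right; area = ∫[-1,3] (-2*y^2 + 4*y + 6) dy = 64/3.

64/3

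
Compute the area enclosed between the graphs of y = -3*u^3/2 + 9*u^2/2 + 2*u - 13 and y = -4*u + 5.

393/8

Set the curves equal: -3*u^3/2 + 9*u^2/2 + 2*u - 13 = -4*u + 5, so -3*u^3/2 + 9*u^2/2 + 6*u - 18 = 0, which factors as -3*(u - 3)*(u - 2)*(u + 2)/2 = 0. The curves meet at u = -2, 2, 3.
On [-2, 2], y = -4*u + 5 is on top; that piece has area ∫[-2,2] (-(-3*u^3/2 + 9*u^2/2 + 6*u - 18)) du = 48.
On [2, 3], y = -3*u^3/2 + 9*u^2/2 + 2*u - 13 is on top; that piece has area ∫[2,3] (-3*u^3/2 + 9*u^2/2 + 6*u - 18) du = 9/8.
Total enclosed area = 48 + 9/8 = 393/8.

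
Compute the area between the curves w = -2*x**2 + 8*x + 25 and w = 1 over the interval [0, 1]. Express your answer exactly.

On [0, 1], (-2*x**2 + 8*x + 25) - (1) = -2*x**2 + 8*x + 24 is ≥ 0 throughout, so the area is a single integral of |-2*x**2 + 8*x + 24|.
∫[0,1] (-2*x**2 + 8*x + 24) dx = 82/3.

82/3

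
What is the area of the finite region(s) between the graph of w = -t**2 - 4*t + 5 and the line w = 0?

36

The curve meets the t-axis where -t**2 - 4*t + 5 = 0, i.e. -(t - 1)*(t + 5) = 0, at t = -5, 1.
On [-5, 1] the curve lies above the axis; ∫[-5,1] (-t**2 - 4*t + 5) dt = 36, giving area 36.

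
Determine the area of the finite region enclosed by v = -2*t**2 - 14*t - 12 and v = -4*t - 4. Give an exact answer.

Set the curves equal: -2*t**2 - 14*t - 12 = -4*t - 4, so -2*t**2 - 10*t - 8 = 0, which factors as -2*(t + 1)*(t + 4) = 0. The curves meet at t = -4, -1.
On [-4, -1], v = -2*t**2 - 14*t - 12 is on top; that piece has area ∫[-4,-1] (-2*t**2 - 10*t - 8) dt = 9.

9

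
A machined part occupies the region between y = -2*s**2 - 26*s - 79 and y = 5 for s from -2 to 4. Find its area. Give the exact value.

On [-2, 4], (-2*s**2 - 26*s - 79) - (5) = -2*s**2 - 26*s - 84 is ≤ 0 throughout, so the area is a single integral of |-2*s**2 - 26*s - 84|.
∫[-2,4] (-2*s**2 - 26*s - 84) ds = -708; the area of that piece is 708.

708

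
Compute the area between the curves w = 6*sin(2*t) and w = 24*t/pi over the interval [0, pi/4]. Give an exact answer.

3 - 3*pi/4

On [0, pi/4], (6*sin(2*t)) - (24*t/pi) = -24*t/pi + 6*sin(2*t) is ≥ 0 throughout, so the area is a single integral of |-24*t/pi + 6*sin(2*t)|.
∫[0,pi/4] (-24*t/pi + 6*sin(2*t)) dt = 3 - 3*pi/4.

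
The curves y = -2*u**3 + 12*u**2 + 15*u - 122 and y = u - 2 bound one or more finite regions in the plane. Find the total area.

Set the curves equal: -2*u**3 + 12*u**2 + 15*u - 122 = u - 2, so -2*u**3 + 12*u**2 + 14*u - 120 = 0, which factors as -2*(u - 5)*(u - 4)*(u + 3) = 0. The curves meet at u = -3, 4, 5.
On [-3, 4], y = u - 2 is on top; that piece has area ∫[-3,4] (-(-2*u**3 + 12*u**2 + 14*u - 120)) du = 1029/2.
On [4, 5], y = -2*u**3 + 12*u**2 + 15*u - 122 is on top; that piece has area ∫[4,5] (-2*u**3 + 12*u**2 + 14*u - 120) du = 5/2.
Total enclosed area = 1029/2 + 5/2 = 517.

517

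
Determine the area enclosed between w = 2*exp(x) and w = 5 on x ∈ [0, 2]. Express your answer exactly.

The difference (2*exp(x)) - (5) = 2*exp(x) - 5 changes sign at x = log(5/2) inside [0, 2], so split the integral there.
∫[0,log(5/2)] (2*exp(x) - 5) dx = log(32/3125) + 3; the area of that piece is -3 + log(3125/32).
∫[log(5/2),2] (2*exp(x) - 5) dx = -15 - 5*log(2) + 5*log(5) + 2*exp(2).
Total area = (-3 + log(3125/32)) + (-15 - 5*log(2) + 5*log(5) + 2*exp(2)) = -18 - 10*log(2) + 2*exp(2) + 10*log(5).

-18 - 10*log(2) + 2*exp(2) + 10*log(5)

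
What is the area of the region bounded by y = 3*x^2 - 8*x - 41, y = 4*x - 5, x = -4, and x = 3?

231

The difference (3*x^2 - 8*x - 41) - (4*x - 5) = 3*x^2 - 12*x - 36 changes sign at x = -2 inside [-4, 3], so split the integral there.
∫[-4,-2] (3*x^2 - 12*x - 36) dx = 56.
∫[-2,3] (3*x^2 - 12*x - 36) dx = -175; the area of that piece is 175.
Total area = 56 + 175 = 231.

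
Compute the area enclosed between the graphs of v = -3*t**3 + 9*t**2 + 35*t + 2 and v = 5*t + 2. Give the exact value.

Set the curves equal: -3*t**3 + 9*t**2 + 35*t + 2 = 5*t + 2, so -3*t**3 + 9*t**2 + 30*t = 0, which factors as -3*t*(t - 5)*(t + 2) = 0. The curves meet at t = -2, 0, 5.
On [-2, 0], v = 5*t + 2 is on top; that piece has area ∫[-2,0] (-(-3*t**3 + 9*t**2 + 30*t)) dt = 24.
On [0, 5], v = -3*t**3 + 9*t**2 + 35*t + 2 is on top; that piece has area ∫[0,5] (-3*t**3 + 9*t**2 + 30*t) dt = 1125/4.
Total enclosed area = 24 + 1125/4 = 1221/4.

1221/4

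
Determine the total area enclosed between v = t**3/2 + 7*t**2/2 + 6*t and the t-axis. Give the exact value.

The curve meets the t-axis where t**3/2 + 7*t**2/2 + 6*t = 0, i.e. t*(t + 3)*(t + 4)/2 = 0, at t = -4, -3, 0.
On [-4, -3] the curve lies above the axis; ∫[-4,-3] (t**3/2 + 7*t**2/2 + 6*t) dt = 7/24, giving area 7/24.
On [-3, 0] the curve lies below the axis; ∫[-3,0] (t**3/2 + 7*t**2/2 + 6*t) dt = -45/8, giving area 45/8.
Total area = 7/24 + 45/8 = 71/12.

71/12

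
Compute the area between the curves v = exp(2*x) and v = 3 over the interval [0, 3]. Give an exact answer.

-23/2 + 3*log(3) + exp(6)/2

The difference (exp(2*x)) - (3) = exp(2*x) - 3 changes sign at x = log(3)/2 inside [0, 3], so split the integral there.
∫[0,log(3)/2] (exp(2*x) - 3) dx = 1 - 3*log(3)/2; the area of that piece is -1 + 3*log(3)/2.
∫[log(3)/2,3] (exp(2*x) - 3) dx = -21/2 + 3*log(3)/2 + exp(6)/2.
Total area = (-1 + 3*log(3)/2) + (-21/2 + 3*log(3)/2 + exp(6)/2) = -23/2 + 3*log(3) + exp(6)/2.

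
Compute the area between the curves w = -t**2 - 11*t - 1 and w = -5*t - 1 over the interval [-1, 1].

The difference (-t**2 - 11*t - 1) - (-5*t - 1) = -t**2 - 6*t changes sign at t = 0 inside [-1, 1], so split the integral there.
∫[-1,0] (-t**2 - 6*t) dt = 8/3.
∫[0,1] (-t**2 - 6*t) dt = -10/3; the area of that piece is 10/3.
Total area = 8/3 + 10/3 = 6.

6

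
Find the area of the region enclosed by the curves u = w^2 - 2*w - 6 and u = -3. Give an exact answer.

32/3

Both boundary curves give u as a function of w, so integrate with respect to w. Setting them equal: w^2 - 2*w - 3 = 0, i.e. (w - 3)*(w + 1) = 0, so they meet at w = -1, 3.
For w in [-1, 3], u = w^2 - 2*w - 6 is on the left; area = ∫[-1,3] (-(w^2 - 2*w - 3)) dw = 32/3.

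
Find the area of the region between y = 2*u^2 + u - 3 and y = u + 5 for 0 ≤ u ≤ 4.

The difference (2*u^2 + u - 3) - (u + 5) = 2*u^2 - 8 changes sign at u = 2 inside [0, 4], so split the integral there.
∫[0,2] (2*u^2 - 8) du = -32/3; the area of that piece is 32/3.
∫[2,4] (2*u^2 - 8) du = 64/3.
Total area = 32/3 + 64/3 = 32.

32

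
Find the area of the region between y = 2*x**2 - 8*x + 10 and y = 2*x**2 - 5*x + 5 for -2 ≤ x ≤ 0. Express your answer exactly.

On [-2, 0], (2*x**2 - 8*x + 10) - (2*x**2 - 5*x + 5) = -3*x + 5 is ≥ 0 throughout, so the area is a single integral of |-3*x + 5|.
∫[-2,0] (-3*x + 5) dx = 16.

16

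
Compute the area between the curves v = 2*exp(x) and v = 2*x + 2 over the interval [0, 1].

-5 + 2*exp(1)

On [0, 1], (2*exp(x)) - (2*x + 2) = -2*x + 2*exp(x) - 2 is ≥ 0 throughout, so the area is a single integral of |-2*x + 2*exp(x) - 2|.
∫[0,1] (-2*x + 2*exp(x) - 2) dx = -5 + 2*exp(1).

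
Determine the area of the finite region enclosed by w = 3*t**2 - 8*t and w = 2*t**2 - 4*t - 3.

4/3

Set the curves equal: 3*t**2 - 8*t = 2*t**2 - 4*t - 3, so t**2 - 4*t + 3 = 0, which factors as (t - 3)*(t - 1) = 0. The curves meet at t = 1, 3.
On [1, 3], w = 2*t**2 - 4*t - 3 is on top; that piece has area ∫[1,3] (-(t**2 - 4*t + 3)) dt = 4/3.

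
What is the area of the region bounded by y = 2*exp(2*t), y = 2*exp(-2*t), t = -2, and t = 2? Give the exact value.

The difference (2*exp(2*t)) - (2*exp(-2*t)) = 2*exp(2*t) - 2*exp(-2*t) changes sign at t = 0 inside [-2, 2], so split the integral there.
∫[-2,0] (2*exp(2*t) - 2*exp(-2*t)) dt = -exp(4) - exp(-4) + 2; the area of that piece is -2 + exp(-4) + exp(4).
∫[0,2] (2*exp(2*t) - 2*exp(-2*t)) dt = -2 + exp(-4) + exp(4).
Total area = (-2 + exp(-4) + exp(4)) + (-2 + exp(-4) + exp(4)) = -4 + 2*exp(-4) + 2*exp(4).

-4 + 2*exp(-4) + 2*exp(4)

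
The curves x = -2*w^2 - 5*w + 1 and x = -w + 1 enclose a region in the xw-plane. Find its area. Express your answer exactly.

8/3

Both boundary curves give x as a function of w, so integrate with respect to w. Setting them equal: -2*w^2 - 4*w = 0, i.e. -2*w*(w + 2) = 0, so they meet at w = -2, 0.
For w in [-2, 0], x = -2*w^2 - 5*w + 1 is on the right; area = ∫[-2,0] (-2*w^2 - 4*w) dw = 8/3.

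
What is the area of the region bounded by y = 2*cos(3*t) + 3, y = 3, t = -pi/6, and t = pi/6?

On [-pi/6, pi/6], (2*cos(3*t) + 3) - (3) = 2*cos(3*t) is ≥ 0 throughout, so the area is a single integral of |2*cos(3*t)|.
∫[-pi/6,pi/6] (2*cos(3*t)) dt = 4/3.

4/3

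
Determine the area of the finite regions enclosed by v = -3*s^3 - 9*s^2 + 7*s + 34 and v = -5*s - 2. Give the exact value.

393/4

Set the curves equal: -3*s^3 - 9*s^2 + 7*s + 34 = -5*s - 2, so -3*s^3 - 9*s^2 + 12*s + 36 = 0, which factors as -3*(s - 2)*(s + 2)*(s + 3) = 0. The curves meet at s = -3, -2, 2.
On [-3, -2], v = -5*s - 2 is on top; that piece has area ∫[-3,-2] (-(-3*s^3 - 9*s^2 + 12*s + 36)) ds = 9/4.
On [-2, 2], v = -3*s^3 - 9*s^2 + 7*s + 34 is on top; that piece has area ∫[-2,2] (-3*s^3 - 9*s^2 + 12*s + 36) ds = 96.
Total enclosed area = 9/4 + 96 = 393/4.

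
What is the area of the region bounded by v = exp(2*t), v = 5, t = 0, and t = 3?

-39/2 + 5*log(5) + exp(6)/2

The difference (exp(2*t)) - (5) = exp(2*t) - 5 changes sign at t = log(5)/2 inside [0, 3], so split the integral there.
∫[0,log(5)/2] (exp(2*t) - 5) dt = 2 - 5*log(5)/2; the area of that piece is -2 + 5*log(5)/2.
∫[log(5)/2,3] (exp(2*t) - 5) dt = -35/2 + 5*log(5)/2 + exp(6)/2.
Total area = (-2 + 5*log(5)/2) + (-35/2 + 5*log(5)/2 + exp(6)/2) = -39/2 + 5*log(5) + exp(6)/2.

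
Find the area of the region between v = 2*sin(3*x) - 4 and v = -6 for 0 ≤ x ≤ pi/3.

4/3 + 2*pi/3

On [0, pi/3], (2*sin(3*x) - 4) - (-6) = 2*sin(3*x) + 2 is ≥ 0 throughout, so the area is a single integral of |2*sin(3*x) + 2|.
∫[0,pi/3] (2*sin(3*x) + 2) dx = 4/3 + 2*pi/3.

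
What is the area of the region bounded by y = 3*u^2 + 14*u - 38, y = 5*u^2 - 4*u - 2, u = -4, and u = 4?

The difference (3*u^2 + 14*u - 38) - (5*u^2 - 4*u - 2) = -2*u^2 + 18*u - 36 changes sign at u = 3 inside [-4, 4], so split the integral there.
∫[-4,3] (-2*u^2 + 18*u - 36) du = -1127/3; the area of that piece is 1127/3.
∫[3,4] (-2*u^2 + 18*u - 36) du = 7/3.
Total area = 1127/3 + 7/3 = 378.

378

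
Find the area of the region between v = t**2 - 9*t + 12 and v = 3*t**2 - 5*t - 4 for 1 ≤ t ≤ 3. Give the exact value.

12

The difference (t**2 - 9*t + 12) - (3*t**2 - 5*t - 4) = -2*t**2 - 4*t + 16 changes sign at t = 2 inside [1, 3], so split the integral there.
∫[1,2] (-2*t**2 - 4*t + 16) dt = 16/3.
∫[2,3] (-2*t**2 - 4*t + 16) dt = -20/3; the area of that piece is 20/3.
Total area = 16/3 + 20/3 = 12.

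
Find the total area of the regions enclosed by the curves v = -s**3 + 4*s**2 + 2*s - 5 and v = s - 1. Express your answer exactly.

253/12

Set the curves equal: -s**3 + 4*s**2 + 2*s - 5 = s - 1, so -s**3 + 4*s**2 + s - 4 = 0, which factors as -(s - 4)*(s - 1)*(s + 1) = 0. The curves meet at s = -1, 1, 4.
On [-1, 1], v = s - 1 is on top; that piece has area ∫[-1,1] (-(-s**3 + 4*s**2 + s - 4)) ds = 16/3.
On [1, 4], v = -s**3 + 4*s**2 + 2*s - 5 is on top; that piece has area ∫[1,4] (-s**3 + 4*s**2 + s - 4) ds = 63/4.
Total enclosed area = 16/3 + 63/4 = 253/12.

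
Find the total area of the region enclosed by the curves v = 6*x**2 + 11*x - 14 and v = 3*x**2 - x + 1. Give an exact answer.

108

Set the curves equal: 6*x**2 + 11*x - 14 = 3*x**2 - x + 1, so 3*x**2 + 12*x - 15 = 0, which factors as 3*(x - 1)*(x + 5) = 0. The curves meet at x = -5, 1.
On [-5, 1], v = 3*x**2 - x + 1 is on top; that piece has area ∫[-5,1] (-(3*x**2 + 12*x - 15)) dx = 108.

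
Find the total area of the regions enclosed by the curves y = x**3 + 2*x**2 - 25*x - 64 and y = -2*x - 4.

5137/12

Set the curves equal: x**3 + 2*x**2 - 25*x - 64 = -2*x - 4, so x**3 + 2*x**2 - 23*x - 60 = 0, which factors as (x - 5)*(x + 3)*(x + 4) = 0. The curves meet at x = -4, -3, 5.
On [-4, -3], y = x**3 + 2*x**2 - 25*x - 64 is on top; that piece has area ∫[-4,-3] (x**3 + 2*x**2 - 23*x - 60) dx = 17/12.
On [-3, 5], y = -2*x - 4 is on top; that piece has area ∫[-3,5] (-(x**3 + 2*x**2 - 23*x - 60)) dx = 1280/3.
Total enclosed area = 17/12 + 1280/3 = 5137/12.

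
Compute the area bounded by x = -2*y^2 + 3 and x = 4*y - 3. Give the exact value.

64/3

Both boundary curves give x as a function of y, so integrate with respect to y. Setting them equal: -2*y^2 - 4*y + 6 = 0, i.e. -2*(y - 1)*(y + 3) = 0, so they meet at y = -3, 1.
For y in [-3, 1], x = -2*y^2 + 3 is on the right; area = ∫[-3,1] (-2*y^2 - 4*y + 6) dy = 64/3.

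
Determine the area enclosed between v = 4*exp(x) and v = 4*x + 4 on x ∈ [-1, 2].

-18 - 4*exp(-1) + 4*exp(2)

On [-1, 2], (4*exp(x)) - (4*x + 4) = -4*x + 4*exp(x) - 4 is ≥ 0 throughout, so the area is a single integral of |-4*x + 4*exp(x) - 4|.
∫[-1,2] (-4*x + 4*exp(x) - 4) dx = -18 - 4*exp(-1) + 4*exp(2).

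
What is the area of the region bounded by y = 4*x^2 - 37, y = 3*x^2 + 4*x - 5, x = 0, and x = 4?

416/3

On [0, 4], (4*x^2 - 37) - (3*x^2 + 4*x - 5) = x^2 - 4*x - 32 is ≤ 0 throughout, so the area is a single integral of |x^2 - 4*x - 32|.
∫[0,4] (x^2 - 4*x - 32) dx = -416/3; the area of that piece is 416/3.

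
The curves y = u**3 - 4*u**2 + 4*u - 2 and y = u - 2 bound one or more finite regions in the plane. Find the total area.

37/12

Set the curves equal: u**3 - 4*u**2 + 4*u - 2 = u - 2, so u**3 - 4*u**2 + 3*u = 0, which factors as u*(u - 3)*(u - 1) = 0. The curves meet at u = 0, 1, 3.
On [0, 1], y = u**3 - 4*u**2 + 4*u - 2 is on top; that piece has area ∫[0,1] (u**3 - 4*u**2 + 3*u) du = 5/12.
On [1, 3], y = u - 2 is on top; that piece has area ∫[1,3] (-(u**3 - 4*u**2 + 3*u)) du = 8/3.
Total enclosed area = 5/12 + 8/3 = 37/12.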